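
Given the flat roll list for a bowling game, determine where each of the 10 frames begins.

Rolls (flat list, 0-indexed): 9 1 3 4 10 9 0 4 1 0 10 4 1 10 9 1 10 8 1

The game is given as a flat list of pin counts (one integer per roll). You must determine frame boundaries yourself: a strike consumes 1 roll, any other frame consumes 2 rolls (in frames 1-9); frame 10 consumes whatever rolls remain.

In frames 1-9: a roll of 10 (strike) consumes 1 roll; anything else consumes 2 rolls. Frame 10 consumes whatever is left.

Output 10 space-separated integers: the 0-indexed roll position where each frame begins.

Answer: 0 2 4 5 7 9 11 13 14 16

Derivation:
Frame 1 starts at roll index 0: rolls=9,1 (sum=10), consumes 2 rolls
Frame 2 starts at roll index 2: rolls=3,4 (sum=7), consumes 2 rolls
Frame 3 starts at roll index 4: roll=10 (strike), consumes 1 roll
Frame 4 starts at roll index 5: rolls=9,0 (sum=9), consumes 2 rolls
Frame 5 starts at roll index 7: rolls=4,1 (sum=5), consumes 2 rolls
Frame 6 starts at roll index 9: rolls=0,10 (sum=10), consumes 2 rolls
Frame 7 starts at roll index 11: rolls=4,1 (sum=5), consumes 2 rolls
Frame 8 starts at roll index 13: roll=10 (strike), consumes 1 roll
Frame 9 starts at roll index 14: rolls=9,1 (sum=10), consumes 2 rolls
Frame 10 starts at roll index 16: 3 remaining rolls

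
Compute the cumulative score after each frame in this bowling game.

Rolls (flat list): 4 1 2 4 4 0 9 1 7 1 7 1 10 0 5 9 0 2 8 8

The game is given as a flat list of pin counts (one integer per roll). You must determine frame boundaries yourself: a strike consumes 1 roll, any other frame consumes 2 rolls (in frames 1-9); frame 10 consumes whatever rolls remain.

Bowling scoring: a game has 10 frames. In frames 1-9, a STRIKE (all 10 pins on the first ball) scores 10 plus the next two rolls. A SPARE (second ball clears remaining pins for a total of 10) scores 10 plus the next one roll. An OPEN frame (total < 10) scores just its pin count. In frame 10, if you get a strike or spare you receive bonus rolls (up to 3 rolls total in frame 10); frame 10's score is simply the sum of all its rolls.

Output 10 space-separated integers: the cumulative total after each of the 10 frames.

Answer: 5 11 15 32 40 48 63 68 77 95

Derivation:
Frame 1: OPEN (4+1=5). Cumulative: 5
Frame 2: OPEN (2+4=6). Cumulative: 11
Frame 3: OPEN (4+0=4). Cumulative: 15
Frame 4: SPARE (9+1=10). 10 + next roll (7) = 17. Cumulative: 32
Frame 5: OPEN (7+1=8). Cumulative: 40
Frame 6: OPEN (7+1=8). Cumulative: 48
Frame 7: STRIKE. 10 + next two rolls (0+5) = 15. Cumulative: 63
Frame 8: OPEN (0+5=5). Cumulative: 68
Frame 9: OPEN (9+0=9). Cumulative: 77
Frame 10: SPARE. Sum of all frame-10 rolls (2+8+8) = 18. Cumulative: 95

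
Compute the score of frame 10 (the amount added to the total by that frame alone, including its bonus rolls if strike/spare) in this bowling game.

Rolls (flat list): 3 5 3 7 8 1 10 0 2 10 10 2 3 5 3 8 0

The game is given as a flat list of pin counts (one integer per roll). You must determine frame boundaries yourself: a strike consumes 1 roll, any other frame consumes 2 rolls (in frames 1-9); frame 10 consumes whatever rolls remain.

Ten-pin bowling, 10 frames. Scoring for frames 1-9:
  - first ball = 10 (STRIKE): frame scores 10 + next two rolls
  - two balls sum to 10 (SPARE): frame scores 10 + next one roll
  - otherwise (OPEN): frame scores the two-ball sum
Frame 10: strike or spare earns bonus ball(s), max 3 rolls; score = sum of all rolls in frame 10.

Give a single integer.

Frame 1: OPEN (3+5=8). Cumulative: 8
Frame 2: SPARE (3+7=10). 10 + next roll (8) = 18. Cumulative: 26
Frame 3: OPEN (8+1=9). Cumulative: 35
Frame 4: STRIKE. 10 + next two rolls (0+2) = 12. Cumulative: 47
Frame 5: OPEN (0+2=2). Cumulative: 49
Frame 6: STRIKE. 10 + next two rolls (10+2) = 22. Cumulative: 71
Frame 7: STRIKE. 10 + next two rolls (2+3) = 15. Cumulative: 86
Frame 8: OPEN (2+3=5). Cumulative: 91
Frame 9: OPEN (5+3=8). Cumulative: 99
Frame 10: OPEN. Sum of all frame-10 rolls (8+0) = 8. Cumulative: 107

Answer: 8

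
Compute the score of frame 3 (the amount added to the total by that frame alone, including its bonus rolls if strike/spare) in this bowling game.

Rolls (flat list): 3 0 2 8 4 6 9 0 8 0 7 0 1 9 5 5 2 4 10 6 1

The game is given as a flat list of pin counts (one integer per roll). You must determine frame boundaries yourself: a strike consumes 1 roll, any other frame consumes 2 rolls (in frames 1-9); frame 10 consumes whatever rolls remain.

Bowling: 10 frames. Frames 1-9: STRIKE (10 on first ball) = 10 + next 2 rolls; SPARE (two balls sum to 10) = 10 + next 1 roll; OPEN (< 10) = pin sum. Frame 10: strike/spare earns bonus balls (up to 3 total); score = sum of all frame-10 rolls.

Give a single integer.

Frame 1: OPEN (3+0=3). Cumulative: 3
Frame 2: SPARE (2+8=10). 10 + next roll (4) = 14. Cumulative: 17
Frame 3: SPARE (4+6=10). 10 + next roll (9) = 19. Cumulative: 36
Frame 4: OPEN (9+0=9). Cumulative: 45
Frame 5: OPEN (8+0=8). Cumulative: 53

Answer: 19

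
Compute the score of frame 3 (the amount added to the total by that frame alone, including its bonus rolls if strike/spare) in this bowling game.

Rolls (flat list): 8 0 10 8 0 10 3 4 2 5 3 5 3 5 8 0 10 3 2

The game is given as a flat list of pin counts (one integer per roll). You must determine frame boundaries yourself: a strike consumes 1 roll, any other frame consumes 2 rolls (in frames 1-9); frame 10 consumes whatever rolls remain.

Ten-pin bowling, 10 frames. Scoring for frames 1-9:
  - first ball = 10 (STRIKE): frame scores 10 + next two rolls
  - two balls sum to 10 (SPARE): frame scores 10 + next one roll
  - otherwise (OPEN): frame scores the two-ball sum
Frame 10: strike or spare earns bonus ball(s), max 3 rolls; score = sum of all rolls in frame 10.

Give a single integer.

Frame 1: OPEN (8+0=8). Cumulative: 8
Frame 2: STRIKE. 10 + next two rolls (8+0) = 18. Cumulative: 26
Frame 3: OPEN (8+0=8). Cumulative: 34
Frame 4: STRIKE. 10 + next two rolls (3+4) = 17. Cumulative: 51
Frame 5: OPEN (3+4=7). Cumulative: 58

Answer: 8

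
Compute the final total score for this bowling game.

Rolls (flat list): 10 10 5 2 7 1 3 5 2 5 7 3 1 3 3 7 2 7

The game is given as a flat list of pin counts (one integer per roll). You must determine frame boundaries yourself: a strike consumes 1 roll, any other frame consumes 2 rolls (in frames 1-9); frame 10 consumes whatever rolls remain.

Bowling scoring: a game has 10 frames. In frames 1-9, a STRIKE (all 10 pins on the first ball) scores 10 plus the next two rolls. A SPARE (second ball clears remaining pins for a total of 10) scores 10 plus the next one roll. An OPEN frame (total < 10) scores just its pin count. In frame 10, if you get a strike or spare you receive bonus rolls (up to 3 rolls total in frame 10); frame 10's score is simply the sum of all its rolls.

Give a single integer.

Frame 1: STRIKE. 10 + next two rolls (10+5) = 25. Cumulative: 25
Frame 2: STRIKE. 10 + next two rolls (5+2) = 17. Cumulative: 42
Frame 3: OPEN (5+2=7). Cumulative: 49
Frame 4: OPEN (7+1=8). Cumulative: 57
Frame 5: OPEN (3+5=8). Cumulative: 65
Frame 6: OPEN (2+5=7). Cumulative: 72
Frame 7: SPARE (7+3=10). 10 + next roll (1) = 11. Cumulative: 83
Frame 8: OPEN (1+3=4). Cumulative: 87
Frame 9: SPARE (3+7=10). 10 + next roll (2) = 12. Cumulative: 99
Frame 10: OPEN. Sum of all frame-10 rolls (2+7) = 9. Cumulative: 108

Answer: 108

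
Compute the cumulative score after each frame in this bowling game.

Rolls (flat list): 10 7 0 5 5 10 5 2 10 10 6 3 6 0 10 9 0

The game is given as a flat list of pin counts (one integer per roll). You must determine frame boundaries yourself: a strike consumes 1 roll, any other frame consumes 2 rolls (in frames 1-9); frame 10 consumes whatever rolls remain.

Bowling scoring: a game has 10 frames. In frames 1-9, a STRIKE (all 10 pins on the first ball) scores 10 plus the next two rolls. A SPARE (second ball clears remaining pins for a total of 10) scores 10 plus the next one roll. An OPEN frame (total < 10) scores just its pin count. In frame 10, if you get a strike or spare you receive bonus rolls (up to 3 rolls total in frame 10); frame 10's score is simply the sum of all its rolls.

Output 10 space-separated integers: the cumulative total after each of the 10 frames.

Frame 1: STRIKE. 10 + next two rolls (7+0) = 17. Cumulative: 17
Frame 2: OPEN (7+0=7). Cumulative: 24
Frame 3: SPARE (5+5=10). 10 + next roll (10) = 20. Cumulative: 44
Frame 4: STRIKE. 10 + next two rolls (5+2) = 17. Cumulative: 61
Frame 5: OPEN (5+2=7). Cumulative: 68
Frame 6: STRIKE. 10 + next two rolls (10+6) = 26. Cumulative: 94
Frame 7: STRIKE. 10 + next two rolls (6+3) = 19. Cumulative: 113
Frame 8: OPEN (6+3=9). Cumulative: 122
Frame 9: OPEN (6+0=6). Cumulative: 128
Frame 10: STRIKE. Sum of all frame-10 rolls (10+9+0) = 19. Cumulative: 147

Answer: 17 24 44 61 68 94 113 122 128 147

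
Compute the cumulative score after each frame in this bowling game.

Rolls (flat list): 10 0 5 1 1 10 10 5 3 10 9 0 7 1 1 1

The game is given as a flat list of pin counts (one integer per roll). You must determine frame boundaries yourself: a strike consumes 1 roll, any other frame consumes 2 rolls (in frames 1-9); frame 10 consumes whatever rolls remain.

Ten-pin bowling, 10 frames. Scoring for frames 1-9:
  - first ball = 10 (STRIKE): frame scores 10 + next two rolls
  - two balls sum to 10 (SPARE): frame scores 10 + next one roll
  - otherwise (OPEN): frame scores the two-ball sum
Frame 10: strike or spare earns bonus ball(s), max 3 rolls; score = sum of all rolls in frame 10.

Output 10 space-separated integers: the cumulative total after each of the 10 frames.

Answer: 15 20 22 47 65 73 92 101 109 111

Derivation:
Frame 1: STRIKE. 10 + next two rolls (0+5) = 15. Cumulative: 15
Frame 2: OPEN (0+5=5). Cumulative: 20
Frame 3: OPEN (1+1=2). Cumulative: 22
Frame 4: STRIKE. 10 + next two rolls (10+5) = 25. Cumulative: 47
Frame 5: STRIKE. 10 + next two rolls (5+3) = 18. Cumulative: 65
Frame 6: OPEN (5+3=8). Cumulative: 73
Frame 7: STRIKE. 10 + next two rolls (9+0) = 19. Cumulative: 92
Frame 8: OPEN (9+0=9). Cumulative: 101
Frame 9: OPEN (7+1=8). Cumulative: 109
Frame 10: OPEN. Sum of all frame-10 rolls (1+1) = 2. Cumulative: 111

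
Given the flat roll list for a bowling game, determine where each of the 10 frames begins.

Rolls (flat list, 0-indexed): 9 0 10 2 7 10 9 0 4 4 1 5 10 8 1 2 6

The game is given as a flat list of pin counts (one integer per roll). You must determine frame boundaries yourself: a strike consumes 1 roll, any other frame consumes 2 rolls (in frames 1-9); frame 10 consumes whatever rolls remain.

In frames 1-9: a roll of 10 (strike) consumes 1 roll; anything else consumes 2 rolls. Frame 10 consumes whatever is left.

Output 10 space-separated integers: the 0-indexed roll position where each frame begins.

Answer: 0 2 3 5 6 8 10 12 13 15

Derivation:
Frame 1 starts at roll index 0: rolls=9,0 (sum=9), consumes 2 rolls
Frame 2 starts at roll index 2: roll=10 (strike), consumes 1 roll
Frame 3 starts at roll index 3: rolls=2,7 (sum=9), consumes 2 rolls
Frame 4 starts at roll index 5: roll=10 (strike), consumes 1 roll
Frame 5 starts at roll index 6: rolls=9,0 (sum=9), consumes 2 rolls
Frame 6 starts at roll index 8: rolls=4,4 (sum=8), consumes 2 rolls
Frame 7 starts at roll index 10: rolls=1,5 (sum=6), consumes 2 rolls
Frame 8 starts at roll index 12: roll=10 (strike), consumes 1 roll
Frame 9 starts at roll index 13: rolls=8,1 (sum=9), consumes 2 rolls
Frame 10 starts at roll index 15: 2 remaining rolls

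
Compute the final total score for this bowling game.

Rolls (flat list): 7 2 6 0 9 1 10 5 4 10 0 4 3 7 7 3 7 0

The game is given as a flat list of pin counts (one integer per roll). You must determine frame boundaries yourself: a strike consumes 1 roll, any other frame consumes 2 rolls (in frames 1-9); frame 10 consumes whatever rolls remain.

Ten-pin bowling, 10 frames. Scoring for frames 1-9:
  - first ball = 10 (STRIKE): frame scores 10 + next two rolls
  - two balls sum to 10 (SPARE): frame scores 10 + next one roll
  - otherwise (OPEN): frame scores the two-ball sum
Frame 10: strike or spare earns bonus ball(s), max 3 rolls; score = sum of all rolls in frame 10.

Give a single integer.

Answer: 122

Derivation:
Frame 1: OPEN (7+2=9). Cumulative: 9
Frame 2: OPEN (6+0=6). Cumulative: 15
Frame 3: SPARE (9+1=10). 10 + next roll (10) = 20. Cumulative: 35
Frame 4: STRIKE. 10 + next two rolls (5+4) = 19. Cumulative: 54
Frame 5: OPEN (5+4=9). Cumulative: 63
Frame 6: STRIKE. 10 + next two rolls (0+4) = 14. Cumulative: 77
Frame 7: OPEN (0+4=4). Cumulative: 81
Frame 8: SPARE (3+7=10). 10 + next roll (7) = 17. Cumulative: 98
Frame 9: SPARE (7+3=10). 10 + next roll (7) = 17. Cumulative: 115
Frame 10: OPEN. Sum of all frame-10 rolls (7+0) = 7. Cumulative: 122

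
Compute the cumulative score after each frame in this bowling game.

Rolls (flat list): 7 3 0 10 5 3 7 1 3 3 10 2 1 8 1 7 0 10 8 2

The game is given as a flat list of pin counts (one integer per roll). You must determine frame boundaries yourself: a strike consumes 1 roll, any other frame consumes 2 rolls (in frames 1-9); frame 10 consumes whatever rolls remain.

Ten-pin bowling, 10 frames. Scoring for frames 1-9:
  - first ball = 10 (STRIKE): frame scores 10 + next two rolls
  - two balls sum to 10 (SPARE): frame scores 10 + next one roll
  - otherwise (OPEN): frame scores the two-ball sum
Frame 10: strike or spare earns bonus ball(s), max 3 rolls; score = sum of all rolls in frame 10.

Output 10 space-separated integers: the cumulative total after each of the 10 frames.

Frame 1: SPARE (7+3=10). 10 + next roll (0) = 10. Cumulative: 10
Frame 2: SPARE (0+10=10). 10 + next roll (5) = 15. Cumulative: 25
Frame 3: OPEN (5+3=8). Cumulative: 33
Frame 4: OPEN (7+1=8). Cumulative: 41
Frame 5: OPEN (3+3=6). Cumulative: 47
Frame 6: STRIKE. 10 + next two rolls (2+1) = 13. Cumulative: 60
Frame 7: OPEN (2+1=3). Cumulative: 63
Frame 8: OPEN (8+1=9). Cumulative: 72
Frame 9: OPEN (7+0=7). Cumulative: 79
Frame 10: STRIKE. Sum of all frame-10 rolls (10+8+2) = 20. Cumulative: 99

Answer: 10 25 33 41 47 60 63 72 79 99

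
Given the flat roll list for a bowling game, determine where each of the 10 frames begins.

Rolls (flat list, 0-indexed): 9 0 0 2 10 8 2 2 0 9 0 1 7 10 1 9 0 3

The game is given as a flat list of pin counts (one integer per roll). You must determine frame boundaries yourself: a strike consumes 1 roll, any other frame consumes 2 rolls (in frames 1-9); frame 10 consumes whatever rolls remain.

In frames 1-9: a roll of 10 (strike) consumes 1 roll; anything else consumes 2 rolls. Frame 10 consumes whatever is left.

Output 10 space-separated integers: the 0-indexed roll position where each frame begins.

Frame 1 starts at roll index 0: rolls=9,0 (sum=9), consumes 2 rolls
Frame 2 starts at roll index 2: rolls=0,2 (sum=2), consumes 2 rolls
Frame 3 starts at roll index 4: roll=10 (strike), consumes 1 roll
Frame 4 starts at roll index 5: rolls=8,2 (sum=10), consumes 2 rolls
Frame 5 starts at roll index 7: rolls=2,0 (sum=2), consumes 2 rolls
Frame 6 starts at roll index 9: rolls=9,0 (sum=9), consumes 2 rolls
Frame 7 starts at roll index 11: rolls=1,7 (sum=8), consumes 2 rolls
Frame 8 starts at roll index 13: roll=10 (strike), consumes 1 roll
Frame 9 starts at roll index 14: rolls=1,9 (sum=10), consumes 2 rolls
Frame 10 starts at roll index 16: 2 remaining rolls

Answer: 0 2 4 5 7 9 11 13 14 16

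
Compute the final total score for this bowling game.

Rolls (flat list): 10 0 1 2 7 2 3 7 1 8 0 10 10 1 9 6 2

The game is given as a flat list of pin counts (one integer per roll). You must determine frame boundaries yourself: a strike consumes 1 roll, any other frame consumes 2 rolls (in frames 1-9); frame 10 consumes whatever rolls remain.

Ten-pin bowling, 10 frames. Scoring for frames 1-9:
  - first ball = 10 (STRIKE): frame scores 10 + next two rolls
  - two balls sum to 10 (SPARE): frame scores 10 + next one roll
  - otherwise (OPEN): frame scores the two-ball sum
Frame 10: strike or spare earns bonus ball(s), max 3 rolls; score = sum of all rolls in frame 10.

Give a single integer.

Frame 1: STRIKE. 10 + next two rolls (0+1) = 11. Cumulative: 11
Frame 2: OPEN (0+1=1). Cumulative: 12
Frame 3: OPEN (2+7=9). Cumulative: 21
Frame 4: OPEN (2+3=5). Cumulative: 26
Frame 5: OPEN (7+1=8). Cumulative: 34
Frame 6: OPEN (8+0=8). Cumulative: 42
Frame 7: STRIKE. 10 + next two rolls (10+1) = 21. Cumulative: 63
Frame 8: STRIKE. 10 + next two rolls (1+9) = 20. Cumulative: 83
Frame 9: SPARE (1+9=10). 10 + next roll (6) = 16. Cumulative: 99
Frame 10: OPEN. Sum of all frame-10 rolls (6+2) = 8. Cumulative: 107

Answer: 107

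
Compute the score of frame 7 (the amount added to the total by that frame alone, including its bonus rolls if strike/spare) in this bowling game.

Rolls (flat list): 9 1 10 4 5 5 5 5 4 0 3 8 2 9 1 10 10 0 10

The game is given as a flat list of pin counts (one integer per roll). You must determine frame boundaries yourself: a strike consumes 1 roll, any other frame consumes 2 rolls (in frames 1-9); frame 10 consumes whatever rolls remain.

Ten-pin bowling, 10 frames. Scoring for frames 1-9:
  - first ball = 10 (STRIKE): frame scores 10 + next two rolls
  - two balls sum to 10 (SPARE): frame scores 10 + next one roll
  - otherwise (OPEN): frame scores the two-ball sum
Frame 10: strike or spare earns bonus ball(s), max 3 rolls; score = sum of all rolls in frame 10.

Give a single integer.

Answer: 19

Derivation:
Frame 1: SPARE (9+1=10). 10 + next roll (10) = 20. Cumulative: 20
Frame 2: STRIKE. 10 + next two rolls (4+5) = 19. Cumulative: 39
Frame 3: OPEN (4+5=9). Cumulative: 48
Frame 4: SPARE (5+5=10). 10 + next roll (5) = 15. Cumulative: 63
Frame 5: OPEN (5+4=9). Cumulative: 72
Frame 6: OPEN (0+3=3). Cumulative: 75
Frame 7: SPARE (8+2=10). 10 + next roll (9) = 19. Cumulative: 94
Frame 8: SPARE (9+1=10). 10 + next roll (10) = 20. Cumulative: 114
Frame 9: STRIKE. 10 + next two rolls (10+0) = 20. Cumulative: 134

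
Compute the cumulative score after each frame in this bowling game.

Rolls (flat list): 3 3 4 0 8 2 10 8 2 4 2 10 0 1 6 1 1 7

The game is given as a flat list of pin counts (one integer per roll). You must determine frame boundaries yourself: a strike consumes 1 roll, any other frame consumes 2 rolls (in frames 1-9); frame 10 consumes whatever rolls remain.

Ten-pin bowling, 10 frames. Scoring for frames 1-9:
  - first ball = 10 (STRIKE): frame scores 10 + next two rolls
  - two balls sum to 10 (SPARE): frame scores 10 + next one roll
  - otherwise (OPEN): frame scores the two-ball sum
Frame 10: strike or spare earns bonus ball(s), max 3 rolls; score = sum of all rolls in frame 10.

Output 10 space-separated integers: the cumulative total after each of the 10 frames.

Answer: 6 10 30 50 64 70 81 82 89 97

Derivation:
Frame 1: OPEN (3+3=6). Cumulative: 6
Frame 2: OPEN (4+0=4). Cumulative: 10
Frame 3: SPARE (8+2=10). 10 + next roll (10) = 20. Cumulative: 30
Frame 4: STRIKE. 10 + next two rolls (8+2) = 20. Cumulative: 50
Frame 5: SPARE (8+2=10). 10 + next roll (4) = 14. Cumulative: 64
Frame 6: OPEN (4+2=6). Cumulative: 70
Frame 7: STRIKE. 10 + next two rolls (0+1) = 11. Cumulative: 81
Frame 8: OPEN (0+1=1). Cumulative: 82
Frame 9: OPEN (6+1=7). Cumulative: 89
Frame 10: OPEN. Sum of all frame-10 rolls (1+7) = 8. Cumulative: 97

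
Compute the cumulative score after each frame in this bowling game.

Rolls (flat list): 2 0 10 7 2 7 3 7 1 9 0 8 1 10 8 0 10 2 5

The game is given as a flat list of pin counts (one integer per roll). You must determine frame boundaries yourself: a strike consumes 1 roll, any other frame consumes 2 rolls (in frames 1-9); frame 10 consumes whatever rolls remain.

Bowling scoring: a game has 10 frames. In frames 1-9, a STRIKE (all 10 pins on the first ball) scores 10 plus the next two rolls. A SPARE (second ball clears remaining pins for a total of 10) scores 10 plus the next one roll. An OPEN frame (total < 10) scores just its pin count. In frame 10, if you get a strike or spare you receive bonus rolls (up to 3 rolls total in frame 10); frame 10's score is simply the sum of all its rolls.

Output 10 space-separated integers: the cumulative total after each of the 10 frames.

Frame 1: OPEN (2+0=2). Cumulative: 2
Frame 2: STRIKE. 10 + next two rolls (7+2) = 19. Cumulative: 21
Frame 3: OPEN (7+2=9). Cumulative: 30
Frame 4: SPARE (7+3=10). 10 + next roll (7) = 17. Cumulative: 47
Frame 5: OPEN (7+1=8). Cumulative: 55
Frame 6: OPEN (9+0=9). Cumulative: 64
Frame 7: OPEN (8+1=9). Cumulative: 73
Frame 8: STRIKE. 10 + next two rolls (8+0) = 18. Cumulative: 91
Frame 9: OPEN (8+0=8). Cumulative: 99
Frame 10: STRIKE. Sum of all frame-10 rolls (10+2+5) = 17. Cumulative: 116

Answer: 2 21 30 47 55 64 73 91 99 116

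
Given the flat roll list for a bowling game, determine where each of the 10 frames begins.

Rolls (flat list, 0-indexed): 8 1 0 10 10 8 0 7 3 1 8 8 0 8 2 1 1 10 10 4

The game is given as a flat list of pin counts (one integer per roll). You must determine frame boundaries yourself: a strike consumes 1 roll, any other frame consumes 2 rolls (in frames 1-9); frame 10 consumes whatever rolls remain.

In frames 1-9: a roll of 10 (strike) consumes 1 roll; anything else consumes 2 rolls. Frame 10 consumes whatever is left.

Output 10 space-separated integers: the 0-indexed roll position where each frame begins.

Answer: 0 2 4 5 7 9 11 13 15 17

Derivation:
Frame 1 starts at roll index 0: rolls=8,1 (sum=9), consumes 2 rolls
Frame 2 starts at roll index 2: rolls=0,10 (sum=10), consumes 2 rolls
Frame 3 starts at roll index 4: roll=10 (strike), consumes 1 roll
Frame 4 starts at roll index 5: rolls=8,0 (sum=8), consumes 2 rolls
Frame 5 starts at roll index 7: rolls=7,3 (sum=10), consumes 2 rolls
Frame 6 starts at roll index 9: rolls=1,8 (sum=9), consumes 2 rolls
Frame 7 starts at roll index 11: rolls=8,0 (sum=8), consumes 2 rolls
Frame 8 starts at roll index 13: rolls=8,2 (sum=10), consumes 2 rolls
Frame 9 starts at roll index 15: rolls=1,1 (sum=2), consumes 2 rolls
Frame 10 starts at roll index 17: 3 remaining rolls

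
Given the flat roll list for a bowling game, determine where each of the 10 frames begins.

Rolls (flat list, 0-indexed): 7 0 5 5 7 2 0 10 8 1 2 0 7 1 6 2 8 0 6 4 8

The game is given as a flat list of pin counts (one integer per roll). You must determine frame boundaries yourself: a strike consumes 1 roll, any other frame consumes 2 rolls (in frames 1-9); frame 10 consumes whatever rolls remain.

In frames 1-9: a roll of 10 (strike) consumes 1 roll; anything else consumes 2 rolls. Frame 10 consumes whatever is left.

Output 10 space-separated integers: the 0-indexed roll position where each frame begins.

Frame 1 starts at roll index 0: rolls=7,0 (sum=7), consumes 2 rolls
Frame 2 starts at roll index 2: rolls=5,5 (sum=10), consumes 2 rolls
Frame 3 starts at roll index 4: rolls=7,2 (sum=9), consumes 2 rolls
Frame 4 starts at roll index 6: rolls=0,10 (sum=10), consumes 2 rolls
Frame 5 starts at roll index 8: rolls=8,1 (sum=9), consumes 2 rolls
Frame 6 starts at roll index 10: rolls=2,0 (sum=2), consumes 2 rolls
Frame 7 starts at roll index 12: rolls=7,1 (sum=8), consumes 2 rolls
Frame 8 starts at roll index 14: rolls=6,2 (sum=8), consumes 2 rolls
Frame 9 starts at roll index 16: rolls=8,0 (sum=8), consumes 2 rolls
Frame 10 starts at roll index 18: 3 remaining rolls

Answer: 0 2 4 6 8 10 12 14 16 18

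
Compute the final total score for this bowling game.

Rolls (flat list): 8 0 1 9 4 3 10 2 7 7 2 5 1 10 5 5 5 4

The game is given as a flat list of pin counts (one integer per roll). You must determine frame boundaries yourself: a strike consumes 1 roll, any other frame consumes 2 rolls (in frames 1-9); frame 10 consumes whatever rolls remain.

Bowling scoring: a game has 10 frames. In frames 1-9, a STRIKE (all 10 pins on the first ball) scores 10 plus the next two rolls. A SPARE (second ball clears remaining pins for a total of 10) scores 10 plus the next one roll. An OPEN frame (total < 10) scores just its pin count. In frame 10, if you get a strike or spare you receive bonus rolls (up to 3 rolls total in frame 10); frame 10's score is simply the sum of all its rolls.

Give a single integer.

Frame 1: OPEN (8+0=8). Cumulative: 8
Frame 2: SPARE (1+9=10). 10 + next roll (4) = 14. Cumulative: 22
Frame 3: OPEN (4+3=7). Cumulative: 29
Frame 4: STRIKE. 10 + next two rolls (2+7) = 19. Cumulative: 48
Frame 5: OPEN (2+7=9). Cumulative: 57
Frame 6: OPEN (7+2=9). Cumulative: 66
Frame 7: OPEN (5+1=6). Cumulative: 72
Frame 8: STRIKE. 10 + next two rolls (5+5) = 20. Cumulative: 92
Frame 9: SPARE (5+5=10). 10 + next roll (5) = 15. Cumulative: 107
Frame 10: OPEN. Sum of all frame-10 rolls (5+4) = 9. Cumulative: 116

Answer: 116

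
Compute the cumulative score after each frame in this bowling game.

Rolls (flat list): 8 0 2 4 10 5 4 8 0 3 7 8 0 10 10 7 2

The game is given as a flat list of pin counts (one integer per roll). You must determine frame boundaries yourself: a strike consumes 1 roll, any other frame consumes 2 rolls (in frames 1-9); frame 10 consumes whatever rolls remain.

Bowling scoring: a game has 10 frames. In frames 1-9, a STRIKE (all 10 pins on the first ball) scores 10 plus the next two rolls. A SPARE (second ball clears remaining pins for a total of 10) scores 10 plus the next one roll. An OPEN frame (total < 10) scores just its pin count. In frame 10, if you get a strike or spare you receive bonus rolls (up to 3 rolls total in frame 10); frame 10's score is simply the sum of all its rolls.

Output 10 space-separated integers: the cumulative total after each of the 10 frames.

Answer: 8 14 33 42 50 68 76 103 122 131

Derivation:
Frame 1: OPEN (8+0=8). Cumulative: 8
Frame 2: OPEN (2+4=6). Cumulative: 14
Frame 3: STRIKE. 10 + next two rolls (5+4) = 19. Cumulative: 33
Frame 4: OPEN (5+4=9). Cumulative: 42
Frame 5: OPEN (8+0=8). Cumulative: 50
Frame 6: SPARE (3+7=10). 10 + next roll (8) = 18. Cumulative: 68
Frame 7: OPEN (8+0=8). Cumulative: 76
Frame 8: STRIKE. 10 + next two rolls (10+7) = 27. Cumulative: 103
Frame 9: STRIKE. 10 + next two rolls (7+2) = 19. Cumulative: 122
Frame 10: OPEN. Sum of all frame-10 rolls (7+2) = 9. Cumulative: 131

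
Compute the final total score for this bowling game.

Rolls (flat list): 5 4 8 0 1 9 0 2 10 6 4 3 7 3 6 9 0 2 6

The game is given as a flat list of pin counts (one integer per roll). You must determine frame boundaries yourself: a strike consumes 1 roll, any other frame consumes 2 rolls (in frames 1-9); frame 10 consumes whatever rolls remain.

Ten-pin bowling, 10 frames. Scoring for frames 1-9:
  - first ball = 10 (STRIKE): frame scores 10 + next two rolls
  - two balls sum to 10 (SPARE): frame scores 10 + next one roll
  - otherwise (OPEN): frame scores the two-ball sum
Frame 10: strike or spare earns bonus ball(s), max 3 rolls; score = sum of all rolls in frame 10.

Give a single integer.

Frame 1: OPEN (5+4=9). Cumulative: 9
Frame 2: OPEN (8+0=8). Cumulative: 17
Frame 3: SPARE (1+9=10). 10 + next roll (0) = 10. Cumulative: 27
Frame 4: OPEN (0+2=2). Cumulative: 29
Frame 5: STRIKE. 10 + next two rolls (6+4) = 20. Cumulative: 49
Frame 6: SPARE (6+4=10). 10 + next roll (3) = 13. Cumulative: 62
Frame 7: SPARE (3+7=10). 10 + next roll (3) = 13. Cumulative: 75
Frame 8: OPEN (3+6=9). Cumulative: 84
Frame 9: OPEN (9+0=9). Cumulative: 93
Frame 10: OPEN. Sum of all frame-10 rolls (2+6) = 8. Cumulative: 101

Answer: 101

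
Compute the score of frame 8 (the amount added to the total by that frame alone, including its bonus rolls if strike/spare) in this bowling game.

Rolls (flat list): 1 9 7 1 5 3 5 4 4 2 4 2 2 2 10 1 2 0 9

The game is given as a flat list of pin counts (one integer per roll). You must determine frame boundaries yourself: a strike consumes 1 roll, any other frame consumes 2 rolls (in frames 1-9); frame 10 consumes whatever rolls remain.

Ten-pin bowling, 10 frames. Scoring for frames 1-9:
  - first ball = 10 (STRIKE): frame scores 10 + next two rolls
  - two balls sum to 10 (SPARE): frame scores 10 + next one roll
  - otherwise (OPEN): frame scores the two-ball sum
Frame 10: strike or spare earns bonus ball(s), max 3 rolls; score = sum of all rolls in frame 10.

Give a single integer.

Answer: 13

Derivation:
Frame 1: SPARE (1+9=10). 10 + next roll (7) = 17. Cumulative: 17
Frame 2: OPEN (7+1=8). Cumulative: 25
Frame 3: OPEN (5+3=8). Cumulative: 33
Frame 4: OPEN (5+4=9). Cumulative: 42
Frame 5: OPEN (4+2=6). Cumulative: 48
Frame 6: OPEN (4+2=6). Cumulative: 54
Frame 7: OPEN (2+2=4). Cumulative: 58
Frame 8: STRIKE. 10 + next two rolls (1+2) = 13. Cumulative: 71
Frame 9: OPEN (1+2=3). Cumulative: 74
Frame 10: OPEN. Sum of all frame-10 rolls (0+9) = 9. Cumulative: 83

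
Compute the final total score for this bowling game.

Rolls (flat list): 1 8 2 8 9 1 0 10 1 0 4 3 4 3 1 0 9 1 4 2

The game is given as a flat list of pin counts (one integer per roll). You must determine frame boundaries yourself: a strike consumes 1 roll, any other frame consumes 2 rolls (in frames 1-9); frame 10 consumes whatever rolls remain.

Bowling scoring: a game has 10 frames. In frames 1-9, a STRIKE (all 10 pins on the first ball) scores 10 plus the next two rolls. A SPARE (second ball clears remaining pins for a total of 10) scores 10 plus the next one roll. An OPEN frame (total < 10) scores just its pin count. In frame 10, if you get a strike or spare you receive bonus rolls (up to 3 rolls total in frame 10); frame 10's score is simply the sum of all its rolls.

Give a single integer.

Frame 1: OPEN (1+8=9). Cumulative: 9
Frame 2: SPARE (2+8=10). 10 + next roll (9) = 19. Cumulative: 28
Frame 3: SPARE (9+1=10). 10 + next roll (0) = 10. Cumulative: 38
Frame 4: SPARE (0+10=10). 10 + next roll (1) = 11. Cumulative: 49
Frame 5: OPEN (1+0=1). Cumulative: 50
Frame 6: OPEN (4+3=7). Cumulative: 57
Frame 7: OPEN (4+3=7). Cumulative: 64
Frame 8: OPEN (1+0=1). Cumulative: 65
Frame 9: SPARE (9+1=10). 10 + next roll (4) = 14. Cumulative: 79
Frame 10: OPEN. Sum of all frame-10 rolls (4+2) = 6. Cumulative: 85

Answer: 85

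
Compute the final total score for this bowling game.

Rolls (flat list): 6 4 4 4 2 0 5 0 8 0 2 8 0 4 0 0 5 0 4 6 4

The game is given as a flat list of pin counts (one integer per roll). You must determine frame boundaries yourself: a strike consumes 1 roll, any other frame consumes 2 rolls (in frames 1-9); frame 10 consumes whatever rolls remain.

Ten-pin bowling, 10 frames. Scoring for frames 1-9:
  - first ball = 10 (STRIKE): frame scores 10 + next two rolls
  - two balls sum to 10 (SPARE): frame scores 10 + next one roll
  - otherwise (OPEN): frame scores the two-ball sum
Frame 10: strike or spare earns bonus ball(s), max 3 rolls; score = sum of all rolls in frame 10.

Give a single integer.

Frame 1: SPARE (6+4=10). 10 + next roll (4) = 14. Cumulative: 14
Frame 2: OPEN (4+4=8). Cumulative: 22
Frame 3: OPEN (2+0=2). Cumulative: 24
Frame 4: OPEN (5+0=5). Cumulative: 29
Frame 5: OPEN (8+0=8). Cumulative: 37
Frame 6: SPARE (2+8=10). 10 + next roll (0) = 10. Cumulative: 47
Frame 7: OPEN (0+4=4). Cumulative: 51
Frame 8: OPEN (0+0=0). Cumulative: 51
Frame 9: OPEN (5+0=5). Cumulative: 56
Frame 10: SPARE. Sum of all frame-10 rolls (4+6+4) = 14. Cumulative: 70

Answer: 70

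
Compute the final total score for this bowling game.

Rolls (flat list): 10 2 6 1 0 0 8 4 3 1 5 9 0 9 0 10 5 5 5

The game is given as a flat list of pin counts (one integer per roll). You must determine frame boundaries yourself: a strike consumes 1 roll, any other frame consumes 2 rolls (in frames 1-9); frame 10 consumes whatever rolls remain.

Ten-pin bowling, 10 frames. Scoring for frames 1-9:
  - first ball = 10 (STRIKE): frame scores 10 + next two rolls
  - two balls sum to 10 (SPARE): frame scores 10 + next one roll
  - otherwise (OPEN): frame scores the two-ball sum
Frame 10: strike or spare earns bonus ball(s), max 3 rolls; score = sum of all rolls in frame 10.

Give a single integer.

Frame 1: STRIKE. 10 + next two rolls (2+6) = 18. Cumulative: 18
Frame 2: OPEN (2+6=8). Cumulative: 26
Frame 3: OPEN (1+0=1). Cumulative: 27
Frame 4: OPEN (0+8=8). Cumulative: 35
Frame 5: OPEN (4+3=7). Cumulative: 42
Frame 6: OPEN (1+5=6). Cumulative: 48
Frame 7: OPEN (9+0=9). Cumulative: 57
Frame 8: OPEN (9+0=9). Cumulative: 66
Frame 9: STRIKE. 10 + next two rolls (5+5) = 20. Cumulative: 86
Frame 10: SPARE. Sum of all frame-10 rolls (5+5+5) = 15. Cumulative: 101

Answer: 101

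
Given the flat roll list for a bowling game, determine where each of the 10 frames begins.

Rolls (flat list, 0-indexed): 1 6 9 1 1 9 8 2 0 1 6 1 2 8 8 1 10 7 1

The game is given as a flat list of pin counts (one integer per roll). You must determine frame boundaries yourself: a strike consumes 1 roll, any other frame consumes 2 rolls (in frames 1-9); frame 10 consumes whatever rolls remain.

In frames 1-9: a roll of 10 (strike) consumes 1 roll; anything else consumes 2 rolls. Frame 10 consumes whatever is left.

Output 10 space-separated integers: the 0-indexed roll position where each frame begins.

Answer: 0 2 4 6 8 10 12 14 16 17

Derivation:
Frame 1 starts at roll index 0: rolls=1,6 (sum=7), consumes 2 rolls
Frame 2 starts at roll index 2: rolls=9,1 (sum=10), consumes 2 rolls
Frame 3 starts at roll index 4: rolls=1,9 (sum=10), consumes 2 rolls
Frame 4 starts at roll index 6: rolls=8,2 (sum=10), consumes 2 rolls
Frame 5 starts at roll index 8: rolls=0,1 (sum=1), consumes 2 rolls
Frame 6 starts at roll index 10: rolls=6,1 (sum=7), consumes 2 rolls
Frame 7 starts at roll index 12: rolls=2,8 (sum=10), consumes 2 rolls
Frame 8 starts at roll index 14: rolls=8,1 (sum=9), consumes 2 rolls
Frame 9 starts at roll index 16: roll=10 (strike), consumes 1 roll
Frame 10 starts at roll index 17: 2 remaining rolls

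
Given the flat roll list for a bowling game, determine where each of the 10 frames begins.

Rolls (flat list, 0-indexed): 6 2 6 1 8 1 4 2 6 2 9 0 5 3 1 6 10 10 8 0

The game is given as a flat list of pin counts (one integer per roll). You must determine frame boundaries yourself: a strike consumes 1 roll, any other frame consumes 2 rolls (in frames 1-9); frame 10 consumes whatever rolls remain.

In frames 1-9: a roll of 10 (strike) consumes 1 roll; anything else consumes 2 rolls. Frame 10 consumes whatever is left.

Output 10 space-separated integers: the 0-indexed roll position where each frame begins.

Frame 1 starts at roll index 0: rolls=6,2 (sum=8), consumes 2 rolls
Frame 2 starts at roll index 2: rolls=6,1 (sum=7), consumes 2 rolls
Frame 3 starts at roll index 4: rolls=8,1 (sum=9), consumes 2 rolls
Frame 4 starts at roll index 6: rolls=4,2 (sum=6), consumes 2 rolls
Frame 5 starts at roll index 8: rolls=6,2 (sum=8), consumes 2 rolls
Frame 6 starts at roll index 10: rolls=9,0 (sum=9), consumes 2 rolls
Frame 7 starts at roll index 12: rolls=5,3 (sum=8), consumes 2 rolls
Frame 8 starts at roll index 14: rolls=1,6 (sum=7), consumes 2 rolls
Frame 9 starts at roll index 16: roll=10 (strike), consumes 1 roll
Frame 10 starts at roll index 17: 3 remaining rolls

Answer: 0 2 4 6 8 10 12 14 16 17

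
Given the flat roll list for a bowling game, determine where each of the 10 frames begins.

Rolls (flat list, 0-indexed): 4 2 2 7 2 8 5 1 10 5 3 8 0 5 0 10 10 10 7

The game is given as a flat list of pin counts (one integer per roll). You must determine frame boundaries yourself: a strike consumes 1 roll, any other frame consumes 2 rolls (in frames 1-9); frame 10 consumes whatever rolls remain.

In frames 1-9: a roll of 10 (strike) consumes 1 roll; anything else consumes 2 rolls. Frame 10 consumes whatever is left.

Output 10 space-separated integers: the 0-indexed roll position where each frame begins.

Answer: 0 2 4 6 8 9 11 13 15 16

Derivation:
Frame 1 starts at roll index 0: rolls=4,2 (sum=6), consumes 2 rolls
Frame 2 starts at roll index 2: rolls=2,7 (sum=9), consumes 2 rolls
Frame 3 starts at roll index 4: rolls=2,8 (sum=10), consumes 2 rolls
Frame 4 starts at roll index 6: rolls=5,1 (sum=6), consumes 2 rolls
Frame 5 starts at roll index 8: roll=10 (strike), consumes 1 roll
Frame 6 starts at roll index 9: rolls=5,3 (sum=8), consumes 2 rolls
Frame 7 starts at roll index 11: rolls=8,0 (sum=8), consumes 2 rolls
Frame 8 starts at roll index 13: rolls=5,0 (sum=5), consumes 2 rolls
Frame 9 starts at roll index 15: roll=10 (strike), consumes 1 roll
Frame 10 starts at roll index 16: 3 remaining rolls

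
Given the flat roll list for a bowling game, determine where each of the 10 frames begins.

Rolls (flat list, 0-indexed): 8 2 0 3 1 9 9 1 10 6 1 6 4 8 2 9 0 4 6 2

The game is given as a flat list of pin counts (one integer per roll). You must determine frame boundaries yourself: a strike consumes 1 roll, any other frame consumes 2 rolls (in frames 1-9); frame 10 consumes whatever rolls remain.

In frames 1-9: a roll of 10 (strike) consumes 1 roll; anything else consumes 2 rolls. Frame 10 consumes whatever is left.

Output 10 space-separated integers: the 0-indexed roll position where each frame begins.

Answer: 0 2 4 6 8 9 11 13 15 17

Derivation:
Frame 1 starts at roll index 0: rolls=8,2 (sum=10), consumes 2 rolls
Frame 2 starts at roll index 2: rolls=0,3 (sum=3), consumes 2 rolls
Frame 3 starts at roll index 4: rolls=1,9 (sum=10), consumes 2 rolls
Frame 4 starts at roll index 6: rolls=9,1 (sum=10), consumes 2 rolls
Frame 5 starts at roll index 8: roll=10 (strike), consumes 1 roll
Frame 6 starts at roll index 9: rolls=6,1 (sum=7), consumes 2 rolls
Frame 7 starts at roll index 11: rolls=6,4 (sum=10), consumes 2 rolls
Frame 8 starts at roll index 13: rolls=8,2 (sum=10), consumes 2 rolls
Frame 9 starts at roll index 15: rolls=9,0 (sum=9), consumes 2 rolls
Frame 10 starts at roll index 17: 3 remaining rolls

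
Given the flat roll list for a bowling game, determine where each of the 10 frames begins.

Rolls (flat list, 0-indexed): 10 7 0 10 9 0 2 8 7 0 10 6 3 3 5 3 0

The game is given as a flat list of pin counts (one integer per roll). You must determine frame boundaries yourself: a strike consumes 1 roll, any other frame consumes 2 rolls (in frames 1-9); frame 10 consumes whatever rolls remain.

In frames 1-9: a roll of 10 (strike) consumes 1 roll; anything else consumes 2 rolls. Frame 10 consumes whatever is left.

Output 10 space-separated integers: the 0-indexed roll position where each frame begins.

Frame 1 starts at roll index 0: roll=10 (strike), consumes 1 roll
Frame 2 starts at roll index 1: rolls=7,0 (sum=7), consumes 2 rolls
Frame 3 starts at roll index 3: roll=10 (strike), consumes 1 roll
Frame 4 starts at roll index 4: rolls=9,0 (sum=9), consumes 2 rolls
Frame 5 starts at roll index 6: rolls=2,8 (sum=10), consumes 2 rolls
Frame 6 starts at roll index 8: rolls=7,0 (sum=7), consumes 2 rolls
Frame 7 starts at roll index 10: roll=10 (strike), consumes 1 roll
Frame 8 starts at roll index 11: rolls=6,3 (sum=9), consumes 2 rolls
Frame 9 starts at roll index 13: rolls=3,5 (sum=8), consumes 2 rolls
Frame 10 starts at roll index 15: 2 remaining rolls

Answer: 0 1 3 4 6 8 10 11 13 15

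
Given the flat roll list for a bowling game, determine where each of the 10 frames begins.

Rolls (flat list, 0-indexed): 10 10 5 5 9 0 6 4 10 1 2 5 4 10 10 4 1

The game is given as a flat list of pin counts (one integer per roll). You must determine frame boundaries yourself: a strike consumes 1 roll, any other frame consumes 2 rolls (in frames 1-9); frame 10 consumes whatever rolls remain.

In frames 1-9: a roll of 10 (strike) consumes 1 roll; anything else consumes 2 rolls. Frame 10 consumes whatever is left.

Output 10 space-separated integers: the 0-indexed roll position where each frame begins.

Answer: 0 1 2 4 6 8 9 11 13 14

Derivation:
Frame 1 starts at roll index 0: roll=10 (strike), consumes 1 roll
Frame 2 starts at roll index 1: roll=10 (strike), consumes 1 roll
Frame 3 starts at roll index 2: rolls=5,5 (sum=10), consumes 2 rolls
Frame 4 starts at roll index 4: rolls=9,0 (sum=9), consumes 2 rolls
Frame 5 starts at roll index 6: rolls=6,4 (sum=10), consumes 2 rolls
Frame 6 starts at roll index 8: roll=10 (strike), consumes 1 roll
Frame 7 starts at roll index 9: rolls=1,2 (sum=3), consumes 2 rolls
Frame 8 starts at roll index 11: rolls=5,4 (sum=9), consumes 2 rolls
Frame 9 starts at roll index 13: roll=10 (strike), consumes 1 roll
Frame 10 starts at roll index 14: 3 remaining rolls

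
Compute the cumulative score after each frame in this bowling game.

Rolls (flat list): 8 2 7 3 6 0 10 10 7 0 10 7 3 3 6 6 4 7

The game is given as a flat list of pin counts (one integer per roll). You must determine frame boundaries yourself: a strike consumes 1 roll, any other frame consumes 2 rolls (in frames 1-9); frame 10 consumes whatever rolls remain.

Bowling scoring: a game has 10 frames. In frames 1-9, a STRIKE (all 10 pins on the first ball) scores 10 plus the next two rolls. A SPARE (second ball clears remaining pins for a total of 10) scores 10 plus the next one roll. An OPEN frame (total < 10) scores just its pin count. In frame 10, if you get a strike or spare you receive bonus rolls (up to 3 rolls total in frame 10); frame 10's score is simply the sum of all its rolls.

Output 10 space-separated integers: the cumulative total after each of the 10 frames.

Frame 1: SPARE (8+2=10). 10 + next roll (7) = 17. Cumulative: 17
Frame 2: SPARE (7+3=10). 10 + next roll (6) = 16. Cumulative: 33
Frame 3: OPEN (6+0=6). Cumulative: 39
Frame 4: STRIKE. 10 + next two rolls (10+7) = 27. Cumulative: 66
Frame 5: STRIKE. 10 + next two rolls (7+0) = 17. Cumulative: 83
Frame 6: OPEN (7+0=7). Cumulative: 90
Frame 7: STRIKE. 10 + next two rolls (7+3) = 20. Cumulative: 110
Frame 8: SPARE (7+3=10). 10 + next roll (3) = 13. Cumulative: 123
Frame 9: OPEN (3+6=9). Cumulative: 132
Frame 10: SPARE. Sum of all frame-10 rolls (6+4+7) = 17. Cumulative: 149

Answer: 17 33 39 66 83 90 110 123 132 149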